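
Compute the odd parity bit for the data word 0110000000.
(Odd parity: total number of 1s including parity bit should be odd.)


Number of 1s in data: 2
Parity bit: 1

1


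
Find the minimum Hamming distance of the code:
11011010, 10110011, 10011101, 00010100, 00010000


Comparing all pairs, minimum distance: 1
Can detect 0 errors, correct 0 errors

1


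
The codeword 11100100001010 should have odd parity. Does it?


Number of 1s: 6

No, parity error (6 ones)


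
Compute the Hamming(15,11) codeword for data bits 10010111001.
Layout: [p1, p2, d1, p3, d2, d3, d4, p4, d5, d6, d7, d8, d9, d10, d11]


Parity bits: p1=0, p2=1, p3=1, p4=0

011100100111001


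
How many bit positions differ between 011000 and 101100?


XOR: 110100
Count of 1s: 3

3


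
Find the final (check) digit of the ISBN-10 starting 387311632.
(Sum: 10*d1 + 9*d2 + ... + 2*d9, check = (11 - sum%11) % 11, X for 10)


Weighted sum: 227
227 mod 11 = 7

Check digit: 4


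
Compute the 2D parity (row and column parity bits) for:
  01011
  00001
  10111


Row parities: 110
Column parities: 11101

Row P: 110, Col P: 11101, Corner: 0


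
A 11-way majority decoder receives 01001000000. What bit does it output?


Ones: 2 out of 11
Threshold: 6

0 (2/11 voted 1)


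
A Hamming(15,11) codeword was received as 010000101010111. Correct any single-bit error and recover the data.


Syndrome = 11: error at position 11

Data: 00011000111 (corrected bit 11)


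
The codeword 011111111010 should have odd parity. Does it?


Number of 1s: 9

Yes, parity is correct (9 ones)


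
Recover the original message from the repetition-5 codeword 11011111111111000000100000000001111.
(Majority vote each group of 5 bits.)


Groups: 11011, 11111, 11110, 00000, 10000, 00000, 01111
Majority votes: 1110001

1110001


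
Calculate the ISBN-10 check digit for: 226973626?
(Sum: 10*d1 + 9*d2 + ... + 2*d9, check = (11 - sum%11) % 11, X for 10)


Weighted sum: 248
248 mod 11 = 6

Check digit: 5


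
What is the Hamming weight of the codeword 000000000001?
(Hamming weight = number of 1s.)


Counting 1s in 000000000001

1


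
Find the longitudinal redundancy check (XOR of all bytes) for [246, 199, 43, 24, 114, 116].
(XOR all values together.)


XOR chain: 246 ^ 199 ^ 43 ^ 24 ^ 114 ^ 116 = 4

4


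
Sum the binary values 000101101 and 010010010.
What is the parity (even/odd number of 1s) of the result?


000101101 = 45
010010010 = 146
Sum = 191 = 10111111
1s count = 7

odd parity (7 ones in 10111111)


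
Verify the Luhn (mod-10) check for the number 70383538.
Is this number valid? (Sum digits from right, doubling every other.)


Luhn sum = 44
44 mod 10 = 4

Invalid (Luhn sum mod 10 = 4)


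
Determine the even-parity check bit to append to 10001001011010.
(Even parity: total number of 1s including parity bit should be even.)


Number of 1s in data: 6
Parity bit: 0

0


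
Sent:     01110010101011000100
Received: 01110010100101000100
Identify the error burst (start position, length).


XOR: 00000000001110000000

Burst at position 10, length 3


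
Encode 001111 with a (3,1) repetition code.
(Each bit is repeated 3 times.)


Each bit -> 3 copies

000000111111111111


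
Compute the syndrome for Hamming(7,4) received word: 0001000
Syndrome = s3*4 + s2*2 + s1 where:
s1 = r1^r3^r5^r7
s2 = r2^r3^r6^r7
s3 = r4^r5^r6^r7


s1=0, s2=0, s3=1

Syndrome = 4 (error at position 4)


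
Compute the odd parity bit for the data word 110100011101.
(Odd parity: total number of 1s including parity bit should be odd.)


Number of 1s in data: 7
Parity bit: 0

0


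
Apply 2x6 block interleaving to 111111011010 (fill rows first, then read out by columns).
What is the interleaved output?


Matrix:
  111111
  011010
Read columns: 101111101110

101111101110


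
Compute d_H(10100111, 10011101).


XOR: 00111010
Count of 1s: 4

4


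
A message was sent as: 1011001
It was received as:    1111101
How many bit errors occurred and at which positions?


XOR: 0100100

2 error(s) at position(s): 1, 4


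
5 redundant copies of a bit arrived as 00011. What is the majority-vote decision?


Ones: 2 out of 5
Threshold: 3

0 (2/5 voted 1)


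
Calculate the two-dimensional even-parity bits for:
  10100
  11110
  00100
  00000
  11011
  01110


Row parities: 001001
Column parities: 11011

Row P: 001001, Col P: 11011, Corner: 0


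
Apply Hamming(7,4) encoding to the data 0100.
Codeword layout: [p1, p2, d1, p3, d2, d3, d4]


Parity bits: p1=1, p2=0, p3=1

1001100


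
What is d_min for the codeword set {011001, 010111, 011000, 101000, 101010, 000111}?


Comparing all pairs, minimum distance: 1
Can detect 0 errors, correct 0 errors

1


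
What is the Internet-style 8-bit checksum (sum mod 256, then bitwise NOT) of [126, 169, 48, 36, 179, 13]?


Sum = 571 mod 256 = 59
Complement = 196

196


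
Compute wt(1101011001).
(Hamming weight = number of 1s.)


Counting 1s in 1101011001

6


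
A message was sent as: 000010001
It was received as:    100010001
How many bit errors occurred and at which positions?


XOR: 100000000

1 error(s) at position(s): 0


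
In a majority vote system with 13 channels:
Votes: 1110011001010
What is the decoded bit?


Ones: 7 out of 13
Threshold: 7

1 (7/13 voted 1)


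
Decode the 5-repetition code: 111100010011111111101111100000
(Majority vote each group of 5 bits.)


Groups: 11110, 00100, 11111, 11110, 11111, 00000
Majority votes: 101110

101110


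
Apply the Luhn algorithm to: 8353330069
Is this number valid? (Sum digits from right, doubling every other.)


Luhn sum = 35
35 mod 10 = 5

Invalid (Luhn sum mod 10 = 5)


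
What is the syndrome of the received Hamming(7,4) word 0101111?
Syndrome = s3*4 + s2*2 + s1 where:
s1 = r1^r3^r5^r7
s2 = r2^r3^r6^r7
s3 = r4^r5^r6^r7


s1=0, s2=1, s3=0

Syndrome = 2 (error at position 2)


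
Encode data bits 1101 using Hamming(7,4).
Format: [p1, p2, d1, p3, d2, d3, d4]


Parity bits: p1=1, p2=0, p3=0

1010101


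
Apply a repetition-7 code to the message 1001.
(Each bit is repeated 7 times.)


Each bit -> 7 copies

1111111000000000000001111111


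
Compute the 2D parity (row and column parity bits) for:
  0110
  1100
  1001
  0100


Row parities: 0001
Column parities: 0111

Row P: 0001, Col P: 0111, Corner: 1


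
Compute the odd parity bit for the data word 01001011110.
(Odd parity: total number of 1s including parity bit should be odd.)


Number of 1s in data: 6
Parity bit: 1

1


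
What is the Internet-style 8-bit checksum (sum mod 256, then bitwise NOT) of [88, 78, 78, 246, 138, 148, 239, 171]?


Sum = 1186 mod 256 = 162
Complement = 93

93


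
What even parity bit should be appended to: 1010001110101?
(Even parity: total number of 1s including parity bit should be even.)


Number of 1s in data: 7
Parity bit: 1

1


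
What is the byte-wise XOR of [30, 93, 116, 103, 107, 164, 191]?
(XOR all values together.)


XOR chain: 30 ^ 93 ^ 116 ^ 103 ^ 107 ^ 164 ^ 191 = 32

32


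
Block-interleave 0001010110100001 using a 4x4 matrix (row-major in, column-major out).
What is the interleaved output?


Matrix:
  0001
  0101
  1010
  0001
Read columns: 0010010000101101

0010010000101101


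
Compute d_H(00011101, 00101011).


XOR: 00110110
Count of 1s: 4

4


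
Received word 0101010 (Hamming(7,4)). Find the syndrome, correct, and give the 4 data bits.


Syndrome = 0: no error detected

Data: 0010 (no errors)


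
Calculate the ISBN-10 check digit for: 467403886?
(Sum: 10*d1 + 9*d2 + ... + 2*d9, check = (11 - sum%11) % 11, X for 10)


Weighted sum: 261
261 mod 11 = 8

Check digit: 3


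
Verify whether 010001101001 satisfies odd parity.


Number of 1s: 5

Yes, parity is correct (5 ones)


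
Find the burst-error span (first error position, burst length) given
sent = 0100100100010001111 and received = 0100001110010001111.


XOR: 0000101010000000000

Burst at position 4, length 5


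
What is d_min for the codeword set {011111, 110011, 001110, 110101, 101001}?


Comparing all pairs, minimum distance: 2
Can detect 1 errors, correct 0 errors

2


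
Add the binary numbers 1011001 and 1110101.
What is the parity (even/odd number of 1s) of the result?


1011001 = 89
1110101 = 117
Sum = 206 = 11001110
1s count = 5

odd parity (5 ones in 11001110)


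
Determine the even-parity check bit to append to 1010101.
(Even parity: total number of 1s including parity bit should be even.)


Number of 1s in data: 4
Parity bit: 0

0


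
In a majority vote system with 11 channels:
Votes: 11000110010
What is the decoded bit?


Ones: 5 out of 11
Threshold: 6

0 (5/11 voted 1)


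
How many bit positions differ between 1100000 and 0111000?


XOR: 1011000
Count of 1s: 3

3


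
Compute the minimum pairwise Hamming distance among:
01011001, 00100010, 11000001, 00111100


Comparing all pairs, minimum distance: 3
Can detect 2 errors, correct 1 errors

3


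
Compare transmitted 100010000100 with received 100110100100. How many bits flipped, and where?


XOR: 000100100000

2 error(s) at position(s): 3, 6


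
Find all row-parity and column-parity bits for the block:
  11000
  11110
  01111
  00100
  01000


Row parities: 00011
Column parities: 00101

Row P: 00011, Col P: 00101, Corner: 0


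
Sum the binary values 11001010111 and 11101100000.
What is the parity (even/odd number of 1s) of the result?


11001010111 = 1623
11101100000 = 1888
Sum = 3511 = 110110110111
1s count = 9

odd parity (9 ones in 110110110111)


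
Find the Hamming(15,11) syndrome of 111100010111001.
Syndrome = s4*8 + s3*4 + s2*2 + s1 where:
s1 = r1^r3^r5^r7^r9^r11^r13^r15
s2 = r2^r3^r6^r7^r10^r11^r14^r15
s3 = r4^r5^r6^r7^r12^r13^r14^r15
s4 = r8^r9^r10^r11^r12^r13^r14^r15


s1=0, s2=1, s3=1, s4=1

Syndrome = 14 (error at position 14)


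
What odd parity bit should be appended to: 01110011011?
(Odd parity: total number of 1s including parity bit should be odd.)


Number of 1s in data: 7
Parity bit: 0

0


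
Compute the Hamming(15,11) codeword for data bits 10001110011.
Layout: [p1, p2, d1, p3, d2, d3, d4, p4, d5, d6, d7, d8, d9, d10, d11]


Parity bits: p1=0, p2=1, p3=0, p4=1

011000011110011


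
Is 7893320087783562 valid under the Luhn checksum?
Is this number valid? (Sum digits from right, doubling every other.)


Luhn sum = 76
76 mod 10 = 6

Invalid (Luhn sum mod 10 = 6)


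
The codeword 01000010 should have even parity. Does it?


Number of 1s: 2

Yes, parity is correct (2 ones)


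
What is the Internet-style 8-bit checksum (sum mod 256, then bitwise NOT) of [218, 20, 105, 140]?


Sum = 483 mod 256 = 227
Complement = 28

28


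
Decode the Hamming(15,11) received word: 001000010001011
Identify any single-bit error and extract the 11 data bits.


Syndrome = 6: error at position 6

Data: 10100001011 (corrected bit 6)


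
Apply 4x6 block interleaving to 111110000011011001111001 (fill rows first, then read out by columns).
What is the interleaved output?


Matrix:
  111110
  000011
  011001
  111001
Read columns: 100110111011100011000111

100110111011100011000111


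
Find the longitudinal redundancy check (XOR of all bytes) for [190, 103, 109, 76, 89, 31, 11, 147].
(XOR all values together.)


XOR chain: 190 ^ 103 ^ 109 ^ 76 ^ 89 ^ 31 ^ 11 ^ 147 = 38

38


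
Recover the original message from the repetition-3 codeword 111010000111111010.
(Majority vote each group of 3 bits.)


Groups: 111, 010, 000, 111, 111, 010
Majority votes: 100110

100110


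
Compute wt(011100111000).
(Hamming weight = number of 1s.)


Counting 1s in 011100111000

6


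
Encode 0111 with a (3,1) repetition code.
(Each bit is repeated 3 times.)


Each bit -> 3 copies

000111111111


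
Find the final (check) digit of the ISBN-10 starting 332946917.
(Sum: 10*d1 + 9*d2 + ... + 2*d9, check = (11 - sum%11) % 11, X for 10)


Weighted sum: 243
243 mod 11 = 1

Check digit: X


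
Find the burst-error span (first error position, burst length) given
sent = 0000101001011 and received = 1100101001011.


XOR: 1100000000000

Burst at position 0, length 2


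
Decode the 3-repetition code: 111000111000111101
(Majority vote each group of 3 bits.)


Groups: 111, 000, 111, 000, 111, 101
Majority votes: 101011

101011


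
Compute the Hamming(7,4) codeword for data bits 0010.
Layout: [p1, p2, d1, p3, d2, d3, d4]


Parity bits: p1=0, p2=1, p3=1

0101010


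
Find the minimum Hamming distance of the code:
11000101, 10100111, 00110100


Comparing all pairs, minimum distance: 3
Can detect 2 errors, correct 1 errors

3


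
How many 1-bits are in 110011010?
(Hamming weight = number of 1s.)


Counting 1s in 110011010

5


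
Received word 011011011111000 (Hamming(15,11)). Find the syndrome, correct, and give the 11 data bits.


Syndrome = 14: error at position 14

Data: 11101111010 (corrected bit 14)


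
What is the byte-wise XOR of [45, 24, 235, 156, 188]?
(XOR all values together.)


XOR chain: 45 ^ 24 ^ 235 ^ 156 ^ 188 = 254

254


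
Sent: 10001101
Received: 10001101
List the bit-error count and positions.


XOR: 00000000

0 errors (received matches sent)


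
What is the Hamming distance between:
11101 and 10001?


XOR: 01100
Count of 1s: 2

2


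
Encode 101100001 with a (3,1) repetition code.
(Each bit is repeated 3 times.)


Each bit -> 3 copies

111000111111000000000000111


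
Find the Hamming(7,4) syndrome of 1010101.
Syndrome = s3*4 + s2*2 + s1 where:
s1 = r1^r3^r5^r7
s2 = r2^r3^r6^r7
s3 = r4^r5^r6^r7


s1=0, s2=0, s3=0

Syndrome = 0 (no error)


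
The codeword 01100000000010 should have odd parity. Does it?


Number of 1s: 3

Yes, parity is correct (3 ones)


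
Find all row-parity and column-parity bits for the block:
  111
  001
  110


Row parities: 110
Column parities: 000

Row P: 110, Col P: 000, Corner: 0


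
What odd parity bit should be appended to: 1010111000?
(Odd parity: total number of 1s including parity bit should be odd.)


Number of 1s in data: 5
Parity bit: 0

0


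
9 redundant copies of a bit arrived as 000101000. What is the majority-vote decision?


Ones: 2 out of 9
Threshold: 5

0 (2/9 voted 1)


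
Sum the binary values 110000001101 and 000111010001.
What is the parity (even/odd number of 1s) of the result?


110000001101 = 3085
000111010001 = 465
Sum = 3550 = 110111011110
1s count = 9

odd parity (9 ones in 110111011110)


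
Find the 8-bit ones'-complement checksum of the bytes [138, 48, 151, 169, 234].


Sum = 740 mod 256 = 228
Complement = 27

27


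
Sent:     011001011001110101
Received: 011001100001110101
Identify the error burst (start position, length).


XOR: 000000111000000000

Burst at position 6, length 3


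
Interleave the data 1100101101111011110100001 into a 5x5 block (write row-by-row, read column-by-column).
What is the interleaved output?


Matrix:
  11001
  01101
  11101
  11101
  00001
Read columns: 1011011110011100000011111

1011011110011100000011111


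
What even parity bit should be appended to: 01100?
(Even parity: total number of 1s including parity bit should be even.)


Number of 1s in data: 2
Parity bit: 0

0


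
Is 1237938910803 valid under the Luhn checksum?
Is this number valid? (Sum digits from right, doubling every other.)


Luhn sum = 57
57 mod 10 = 7

Invalid (Luhn sum mod 10 = 7)


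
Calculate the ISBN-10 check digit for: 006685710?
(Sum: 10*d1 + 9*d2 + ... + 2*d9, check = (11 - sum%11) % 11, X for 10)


Weighted sum: 194
194 mod 11 = 7

Check digit: 4


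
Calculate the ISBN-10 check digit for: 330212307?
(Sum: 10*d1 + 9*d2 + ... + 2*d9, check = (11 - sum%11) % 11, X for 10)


Weighted sum: 113
113 mod 11 = 3

Check digit: 8


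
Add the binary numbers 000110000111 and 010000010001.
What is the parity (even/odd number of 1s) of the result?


000110000111 = 391
010000010001 = 1041
Sum = 1432 = 10110011000
1s count = 5

odd parity (5 ones in 10110011000)


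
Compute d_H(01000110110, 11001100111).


XOR: 10001010001
Count of 1s: 4

4


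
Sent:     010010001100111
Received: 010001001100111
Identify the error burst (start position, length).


XOR: 000011000000000

Burst at position 4, length 2


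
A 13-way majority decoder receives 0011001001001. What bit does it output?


Ones: 5 out of 13
Threshold: 7

0 (5/13 voted 1)


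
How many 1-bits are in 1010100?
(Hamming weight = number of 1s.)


Counting 1s in 1010100

3


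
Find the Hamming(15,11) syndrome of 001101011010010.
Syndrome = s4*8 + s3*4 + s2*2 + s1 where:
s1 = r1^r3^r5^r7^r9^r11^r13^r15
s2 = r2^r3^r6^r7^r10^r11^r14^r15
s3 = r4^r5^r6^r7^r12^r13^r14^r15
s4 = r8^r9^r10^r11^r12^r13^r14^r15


s1=1, s2=0, s3=1, s4=0

Syndrome = 5 (error at position 5)


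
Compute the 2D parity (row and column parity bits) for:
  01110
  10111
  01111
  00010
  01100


Row parities: 10010
Column parities: 11000

Row P: 10010, Col P: 11000, Corner: 0


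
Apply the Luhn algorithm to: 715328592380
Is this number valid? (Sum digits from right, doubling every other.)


Luhn sum = 46
46 mod 10 = 6

Invalid (Luhn sum mod 10 = 6)


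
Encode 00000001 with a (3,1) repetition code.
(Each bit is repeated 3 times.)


Each bit -> 3 copies

000000000000000000000111


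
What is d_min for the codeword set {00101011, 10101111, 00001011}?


Comparing all pairs, minimum distance: 1
Can detect 0 errors, correct 0 errors

1


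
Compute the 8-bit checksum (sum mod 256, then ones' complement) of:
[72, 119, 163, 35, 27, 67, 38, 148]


Sum = 669 mod 256 = 157
Complement = 98

98


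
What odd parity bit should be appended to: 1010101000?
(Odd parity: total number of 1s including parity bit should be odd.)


Number of 1s in data: 4
Parity bit: 1

1


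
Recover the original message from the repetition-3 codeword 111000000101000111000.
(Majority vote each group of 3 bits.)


Groups: 111, 000, 000, 101, 000, 111, 000
Majority votes: 1001010

1001010


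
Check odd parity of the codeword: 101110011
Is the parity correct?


Number of 1s: 6

No, parity error (6 ones)


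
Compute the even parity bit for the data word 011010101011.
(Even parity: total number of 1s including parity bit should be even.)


Number of 1s in data: 7
Parity bit: 1

1


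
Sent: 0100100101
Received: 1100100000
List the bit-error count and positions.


XOR: 1000000101

3 error(s) at position(s): 0, 7, 9


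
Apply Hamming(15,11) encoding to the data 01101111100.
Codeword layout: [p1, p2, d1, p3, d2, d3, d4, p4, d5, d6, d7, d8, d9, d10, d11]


Parity bits: p1=0, p2=1, p3=0, p4=1

010011011111100


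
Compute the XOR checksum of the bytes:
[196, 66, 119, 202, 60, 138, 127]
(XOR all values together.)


XOR chain: 196 ^ 66 ^ 119 ^ 202 ^ 60 ^ 138 ^ 127 = 242

242


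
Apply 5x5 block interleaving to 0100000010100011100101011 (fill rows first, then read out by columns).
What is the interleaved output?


Matrix:
  01000
  00010
  10001
  11001
  01011
Read columns: 0011010011000000100100111

0011010011000000100100111


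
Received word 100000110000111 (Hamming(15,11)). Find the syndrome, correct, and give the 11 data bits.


Syndrome = 2: error at position 2

Data: 00010000111 (corrected bit 2)


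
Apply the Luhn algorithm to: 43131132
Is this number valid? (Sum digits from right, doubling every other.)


Luhn sum = 27
27 mod 10 = 7

Invalid (Luhn sum mod 10 = 7)


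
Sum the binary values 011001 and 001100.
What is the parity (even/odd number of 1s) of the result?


011001 = 25
001100 = 12
Sum = 37 = 100101
1s count = 3

odd parity (3 ones in 100101)


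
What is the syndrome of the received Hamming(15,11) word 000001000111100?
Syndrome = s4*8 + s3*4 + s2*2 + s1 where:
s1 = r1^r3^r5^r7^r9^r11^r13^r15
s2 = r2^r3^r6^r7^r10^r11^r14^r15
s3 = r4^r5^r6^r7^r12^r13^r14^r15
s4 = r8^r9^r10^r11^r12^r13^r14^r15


s1=0, s2=1, s3=1, s4=0

Syndrome = 6 (error at position 6)


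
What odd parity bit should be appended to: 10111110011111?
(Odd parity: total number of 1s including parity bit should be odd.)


Number of 1s in data: 11
Parity bit: 0

0


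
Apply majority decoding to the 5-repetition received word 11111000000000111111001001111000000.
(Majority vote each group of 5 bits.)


Groups: 11111, 00000, 00001, 11111, 00100, 11110, 00000
Majority votes: 1001010

1001010


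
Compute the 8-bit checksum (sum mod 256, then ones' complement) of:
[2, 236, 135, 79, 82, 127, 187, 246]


Sum = 1094 mod 256 = 70
Complement = 185

185


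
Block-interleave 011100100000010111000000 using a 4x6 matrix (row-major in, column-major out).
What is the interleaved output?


Matrix:
  011100
  100000
  010111
  000000
Read columns: 010010101000101000100010

010010101000101000100010


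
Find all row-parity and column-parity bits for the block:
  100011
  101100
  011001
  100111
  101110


Row parities: 11100
Column parities: 011111

Row P: 11100, Col P: 011111, Corner: 1


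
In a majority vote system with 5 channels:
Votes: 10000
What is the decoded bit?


Ones: 1 out of 5
Threshold: 3

0 (1/5 voted 1)


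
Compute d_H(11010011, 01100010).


XOR: 10110001
Count of 1s: 4

4


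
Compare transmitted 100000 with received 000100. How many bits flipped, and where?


XOR: 100100

2 error(s) at position(s): 0, 3


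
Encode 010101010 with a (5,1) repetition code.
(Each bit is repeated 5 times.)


Each bit -> 5 copies

000001111100000111110000011111000001111100000


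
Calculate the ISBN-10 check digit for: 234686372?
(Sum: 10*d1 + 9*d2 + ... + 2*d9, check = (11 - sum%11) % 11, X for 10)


Weighted sum: 236
236 mod 11 = 5

Check digit: 6


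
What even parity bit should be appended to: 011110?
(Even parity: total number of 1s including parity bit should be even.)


Number of 1s in data: 4
Parity bit: 0

0


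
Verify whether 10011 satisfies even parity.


Number of 1s: 3

No, parity error (3 ones)


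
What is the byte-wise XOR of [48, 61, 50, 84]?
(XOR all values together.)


XOR chain: 48 ^ 61 ^ 50 ^ 84 = 107

107


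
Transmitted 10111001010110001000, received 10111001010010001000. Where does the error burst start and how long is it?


XOR: 00000000000100000000

Burst at position 11, length 1


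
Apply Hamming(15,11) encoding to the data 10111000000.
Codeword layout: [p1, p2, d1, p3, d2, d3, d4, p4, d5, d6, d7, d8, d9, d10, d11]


Parity bits: p1=1, p2=1, p3=0, p4=1

111001111000000


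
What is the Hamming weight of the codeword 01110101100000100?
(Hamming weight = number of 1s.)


Counting 1s in 01110101100000100

7


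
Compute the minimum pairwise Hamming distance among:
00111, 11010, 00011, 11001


Comparing all pairs, minimum distance: 1
Can detect 0 errors, correct 0 errors

1


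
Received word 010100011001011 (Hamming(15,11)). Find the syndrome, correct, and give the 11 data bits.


Syndrome = 10: error at position 10

Data: 00001101011 (corrected bit 10)


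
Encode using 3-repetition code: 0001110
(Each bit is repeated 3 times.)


Each bit -> 3 copies

000000000111111111000


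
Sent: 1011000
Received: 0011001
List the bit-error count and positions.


XOR: 1000001

2 error(s) at position(s): 0, 6


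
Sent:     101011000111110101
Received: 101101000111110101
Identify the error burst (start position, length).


XOR: 000110000000000000

Burst at position 3, length 2


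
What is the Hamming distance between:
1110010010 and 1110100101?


XOR: 0000110111
Count of 1s: 5

5


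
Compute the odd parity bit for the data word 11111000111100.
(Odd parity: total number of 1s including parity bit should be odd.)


Number of 1s in data: 9
Parity bit: 0

0


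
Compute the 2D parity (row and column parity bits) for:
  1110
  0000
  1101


Row parities: 101
Column parities: 0011

Row P: 101, Col P: 0011, Corner: 0


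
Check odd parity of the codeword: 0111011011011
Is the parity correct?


Number of 1s: 9

Yes, parity is correct (9 ones)


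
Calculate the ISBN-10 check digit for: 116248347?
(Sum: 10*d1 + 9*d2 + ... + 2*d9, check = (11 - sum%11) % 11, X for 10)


Weighted sum: 183
183 mod 11 = 7

Check digit: 4


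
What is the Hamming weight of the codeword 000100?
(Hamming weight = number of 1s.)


Counting 1s in 000100

1


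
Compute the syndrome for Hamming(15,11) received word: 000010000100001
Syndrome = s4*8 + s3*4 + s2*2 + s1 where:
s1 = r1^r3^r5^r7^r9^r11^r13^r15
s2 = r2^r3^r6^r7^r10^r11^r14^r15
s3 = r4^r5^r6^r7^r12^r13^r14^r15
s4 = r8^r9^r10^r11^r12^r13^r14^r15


s1=0, s2=0, s3=0, s4=0

Syndrome = 0 (no error)


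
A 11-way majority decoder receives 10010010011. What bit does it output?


Ones: 5 out of 11
Threshold: 6

0 (5/11 voted 1)


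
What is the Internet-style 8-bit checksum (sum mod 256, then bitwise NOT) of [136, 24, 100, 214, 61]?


Sum = 535 mod 256 = 23
Complement = 232

232


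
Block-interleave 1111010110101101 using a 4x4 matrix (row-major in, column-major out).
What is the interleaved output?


Matrix:
  1111
  0101
  1010
  1101
Read columns: 1011110110101101

1011110110101101


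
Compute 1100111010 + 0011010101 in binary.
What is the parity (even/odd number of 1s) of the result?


1100111010 = 826
0011010101 = 213
Sum = 1039 = 10000001111
1s count = 5

odd parity (5 ones in 10000001111)


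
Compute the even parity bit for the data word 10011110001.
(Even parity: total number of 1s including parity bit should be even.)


Number of 1s in data: 6
Parity bit: 0

0


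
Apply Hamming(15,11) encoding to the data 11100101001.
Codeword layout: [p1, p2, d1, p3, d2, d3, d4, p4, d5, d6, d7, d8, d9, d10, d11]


Parity bits: p1=1, p2=0, p3=0, p4=1

101011010101001


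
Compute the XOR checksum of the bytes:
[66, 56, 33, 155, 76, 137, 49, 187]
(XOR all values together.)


XOR chain: 66 ^ 56 ^ 33 ^ 155 ^ 76 ^ 137 ^ 49 ^ 187 = 143

143


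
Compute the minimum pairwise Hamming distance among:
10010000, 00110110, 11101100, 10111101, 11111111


Comparing all pairs, minimum distance: 2
Can detect 1 errors, correct 0 errors

2


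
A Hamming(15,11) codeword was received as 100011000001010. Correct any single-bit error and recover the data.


Syndrome = 0: no error detected

Data: 01100001010 (no errors)


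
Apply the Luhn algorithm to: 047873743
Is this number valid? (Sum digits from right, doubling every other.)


Luhn sum = 53
53 mod 10 = 3

Invalid (Luhn sum mod 10 = 3)


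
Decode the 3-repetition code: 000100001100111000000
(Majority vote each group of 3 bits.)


Groups: 000, 100, 001, 100, 111, 000, 000
Majority votes: 0000100

0000100


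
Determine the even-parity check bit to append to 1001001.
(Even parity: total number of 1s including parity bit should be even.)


Number of 1s in data: 3
Parity bit: 1

1


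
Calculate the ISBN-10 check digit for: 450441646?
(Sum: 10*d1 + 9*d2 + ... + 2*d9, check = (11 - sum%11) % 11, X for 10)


Weighted sum: 190
190 mod 11 = 3

Check digit: 8


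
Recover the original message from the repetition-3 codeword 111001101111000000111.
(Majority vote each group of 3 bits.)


Groups: 111, 001, 101, 111, 000, 000, 111
Majority votes: 1011001

1011001


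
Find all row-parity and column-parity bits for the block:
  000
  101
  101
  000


Row parities: 0000
Column parities: 000

Row P: 0000, Col P: 000, Corner: 0


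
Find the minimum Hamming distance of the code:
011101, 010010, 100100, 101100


Comparing all pairs, minimum distance: 1
Can detect 0 errors, correct 0 errors

1


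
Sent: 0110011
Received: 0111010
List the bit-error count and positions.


XOR: 0001001

2 error(s) at position(s): 3, 6


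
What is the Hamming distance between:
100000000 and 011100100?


XOR: 111100100
Count of 1s: 5

5


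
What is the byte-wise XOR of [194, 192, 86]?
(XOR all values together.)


XOR chain: 194 ^ 192 ^ 86 = 84

84


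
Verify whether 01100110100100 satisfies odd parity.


Number of 1s: 6

No, parity error (6 ones)


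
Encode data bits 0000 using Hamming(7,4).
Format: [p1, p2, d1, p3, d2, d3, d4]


Parity bits: p1=0, p2=0, p3=0

0000000


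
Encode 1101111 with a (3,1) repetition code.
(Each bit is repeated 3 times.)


Each bit -> 3 copies

111111000111111111111


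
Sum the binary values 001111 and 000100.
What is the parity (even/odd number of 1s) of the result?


001111 = 15
000100 = 4
Sum = 19 = 10011
1s count = 3

odd parity (3 ones in 10011)


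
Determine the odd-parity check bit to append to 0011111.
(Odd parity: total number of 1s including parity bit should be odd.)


Number of 1s in data: 5
Parity bit: 0

0


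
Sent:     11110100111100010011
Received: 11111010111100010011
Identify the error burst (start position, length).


XOR: 00001110000000000000

Burst at position 4, length 3


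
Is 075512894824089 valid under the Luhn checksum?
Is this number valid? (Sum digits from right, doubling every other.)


Luhn sum = 70
70 mod 10 = 0

Valid (Luhn sum mod 10 = 0)


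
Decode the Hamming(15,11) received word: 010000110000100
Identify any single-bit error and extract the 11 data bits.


Syndrome = 0: no error detected

Data: 00010000100 (no errors)


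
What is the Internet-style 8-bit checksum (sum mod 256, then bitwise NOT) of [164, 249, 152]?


Sum = 565 mod 256 = 53
Complement = 202

202


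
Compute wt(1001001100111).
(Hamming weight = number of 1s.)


Counting 1s in 1001001100111

7


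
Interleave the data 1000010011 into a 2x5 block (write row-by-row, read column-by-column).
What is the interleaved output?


Matrix:
  10000
  10011
Read columns: 1100000101

1100000101


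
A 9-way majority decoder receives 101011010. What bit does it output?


Ones: 5 out of 9
Threshold: 5

1 (5/9 voted 1)


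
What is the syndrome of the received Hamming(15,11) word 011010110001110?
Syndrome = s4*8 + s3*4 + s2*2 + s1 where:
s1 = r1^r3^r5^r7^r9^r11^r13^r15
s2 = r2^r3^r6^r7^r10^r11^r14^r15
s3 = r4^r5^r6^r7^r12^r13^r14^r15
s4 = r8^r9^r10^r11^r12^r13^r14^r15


s1=0, s2=0, s3=1, s4=0

Syndrome = 4 (error at position 4)


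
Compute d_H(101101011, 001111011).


XOR: 100010000
Count of 1s: 2

2


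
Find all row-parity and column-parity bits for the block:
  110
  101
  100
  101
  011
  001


Row parities: 001001
Column parities: 000

Row P: 001001, Col P: 000, Corner: 0


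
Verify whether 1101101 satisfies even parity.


Number of 1s: 5

No, parity error (5 ones)


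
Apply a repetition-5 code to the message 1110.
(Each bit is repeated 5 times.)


Each bit -> 5 copies

11111111111111100000


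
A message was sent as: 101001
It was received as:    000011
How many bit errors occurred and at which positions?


XOR: 101010

3 error(s) at position(s): 0, 2, 4


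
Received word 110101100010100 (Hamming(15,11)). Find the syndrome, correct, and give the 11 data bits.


Syndrome = 0: no error detected

Data: 00110010100 (no errors)


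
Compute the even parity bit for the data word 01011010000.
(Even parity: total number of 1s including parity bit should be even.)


Number of 1s in data: 4
Parity bit: 0

0


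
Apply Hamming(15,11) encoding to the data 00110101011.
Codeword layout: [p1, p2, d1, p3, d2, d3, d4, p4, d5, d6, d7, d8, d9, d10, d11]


Parity bits: p1=0, p2=1, p3=1, p4=0

010101100101011


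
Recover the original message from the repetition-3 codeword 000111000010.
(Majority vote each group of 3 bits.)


Groups: 000, 111, 000, 010
Majority votes: 0100

0100


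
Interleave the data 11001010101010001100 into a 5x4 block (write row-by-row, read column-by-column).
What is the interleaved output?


Matrix:
  1100
  1010
  1010
  1000
  1100
Read columns: 11111100010110000000

11111100010110000000


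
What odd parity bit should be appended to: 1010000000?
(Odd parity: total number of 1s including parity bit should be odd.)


Number of 1s in data: 2
Parity bit: 1

1


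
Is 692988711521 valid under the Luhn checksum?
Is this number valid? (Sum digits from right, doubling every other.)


Luhn sum = 58
58 mod 10 = 8

Invalid (Luhn sum mod 10 = 8)


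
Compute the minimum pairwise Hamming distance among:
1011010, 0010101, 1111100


Comparing all pairs, minimum distance: 3
Can detect 2 errors, correct 1 errors

3


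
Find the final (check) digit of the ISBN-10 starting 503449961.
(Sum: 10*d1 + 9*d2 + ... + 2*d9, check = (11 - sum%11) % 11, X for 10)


Weighted sum: 227
227 mod 11 = 7

Check digit: 4


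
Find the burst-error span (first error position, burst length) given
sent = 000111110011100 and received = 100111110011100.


XOR: 100000000000000

Burst at position 0, length 1


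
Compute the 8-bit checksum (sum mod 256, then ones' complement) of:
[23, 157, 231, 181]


Sum = 592 mod 256 = 80
Complement = 175

175


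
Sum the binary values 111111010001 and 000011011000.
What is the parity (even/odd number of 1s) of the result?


111111010001 = 4049
000011011000 = 216
Sum = 4265 = 1000010101001
1s count = 5

odd parity (5 ones in 1000010101001)


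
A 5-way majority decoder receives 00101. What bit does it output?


Ones: 2 out of 5
Threshold: 3

0 (2/5 voted 1)


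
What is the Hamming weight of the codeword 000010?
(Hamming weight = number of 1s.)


Counting 1s in 000010

1


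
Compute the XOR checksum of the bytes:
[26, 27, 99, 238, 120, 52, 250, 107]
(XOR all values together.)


XOR chain: 26 ^ 27 ^ 99 ^ 238 ^ 120 ^ 52 ^ 250 ^ 107 = 81

81


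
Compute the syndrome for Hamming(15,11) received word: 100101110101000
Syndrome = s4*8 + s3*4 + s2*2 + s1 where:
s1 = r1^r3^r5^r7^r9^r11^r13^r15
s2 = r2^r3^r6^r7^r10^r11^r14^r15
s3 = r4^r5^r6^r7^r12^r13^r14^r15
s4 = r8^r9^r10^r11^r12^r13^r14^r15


s1=0, s2=1, s3=0, s4=1

Syndrome = 10 (error at position 10)


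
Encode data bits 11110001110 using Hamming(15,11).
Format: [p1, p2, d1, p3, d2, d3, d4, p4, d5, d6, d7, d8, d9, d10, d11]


Parity bits: p1=0, p2=0, p3=0, p4=1

001011110001110


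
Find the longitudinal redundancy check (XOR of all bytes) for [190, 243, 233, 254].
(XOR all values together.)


XOR chain: 190 ^ 243 ^ 233 ^ 254 = 90

90


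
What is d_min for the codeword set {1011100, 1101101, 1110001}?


Comparing all pairs, minimum distance: 3
Can detect 2 errors, correct 1 errors

3


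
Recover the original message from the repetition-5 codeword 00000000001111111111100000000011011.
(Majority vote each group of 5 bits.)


Groups: 00000, 00000, 11111, 11111, 10000, 00000, 11011
Majority votes: 0011001

0011001


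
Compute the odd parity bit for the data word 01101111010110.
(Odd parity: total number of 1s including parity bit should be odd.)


Number of 1s in data: 9
Parity bit: 0

0


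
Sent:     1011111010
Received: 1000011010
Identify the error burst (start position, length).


XOR: 0011100000

Burst at position 2, length 3


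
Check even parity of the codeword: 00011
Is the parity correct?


Number of 1s: 2

Yes, parity is correct (2 ones)


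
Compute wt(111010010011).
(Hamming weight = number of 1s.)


Counting 1s in 111010010011

7


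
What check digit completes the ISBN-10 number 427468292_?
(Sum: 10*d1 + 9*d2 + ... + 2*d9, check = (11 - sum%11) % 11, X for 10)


Weighted sum: 257
257 mod 11 = 4

Check digit: 7


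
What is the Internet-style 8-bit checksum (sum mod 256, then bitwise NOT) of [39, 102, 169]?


Sum = 310 mod 256 = 54
Complement = 201

201


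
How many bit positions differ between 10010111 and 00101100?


XOR: 10111011
Count of 1s: 6

6


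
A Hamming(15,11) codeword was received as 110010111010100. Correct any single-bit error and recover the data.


Syndrome = 6: error at position 6

Data: 01111010100 (corrected bit 6)


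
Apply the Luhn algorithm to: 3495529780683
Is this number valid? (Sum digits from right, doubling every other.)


Luhn sum = 68
68 mod 10 = 8

Invalid (Luhn sum mod 10 = 8)


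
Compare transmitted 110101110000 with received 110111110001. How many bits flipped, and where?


XOR: 000010000001

2 error(s) at position(s): 4, 11


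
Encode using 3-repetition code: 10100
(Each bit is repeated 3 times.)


Each bit -> 3 copies

111000111000000


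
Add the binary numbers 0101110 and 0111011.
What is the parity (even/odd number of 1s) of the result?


0101110 = 46
0111011 = 59
Sum = 105 = 1101001
1s count = 4

even parity (4 ones in 1101001)


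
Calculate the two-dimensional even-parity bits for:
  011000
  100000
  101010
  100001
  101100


Row parities: 01101
Column parities: 011111

Row P: 01101, Col P: 011111, Corner: 1


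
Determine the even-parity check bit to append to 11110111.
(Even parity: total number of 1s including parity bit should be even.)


Number of 1s in data: 7
Parity bit: 1

1


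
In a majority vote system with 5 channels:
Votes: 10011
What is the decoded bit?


Ones: 3 out of 5
Threshold: 3

1 (3/5 voted 1)


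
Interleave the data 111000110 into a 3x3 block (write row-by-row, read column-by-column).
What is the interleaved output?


Matrix:
  111
  000
  110
Read columns: 101101100

101101100


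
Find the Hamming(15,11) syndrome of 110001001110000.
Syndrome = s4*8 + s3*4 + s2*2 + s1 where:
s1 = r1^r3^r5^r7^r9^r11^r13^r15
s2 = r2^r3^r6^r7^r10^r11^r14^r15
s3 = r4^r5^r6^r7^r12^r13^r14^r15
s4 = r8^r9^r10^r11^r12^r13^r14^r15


s1=1, s2=0, s3=1, s4=1

Syndrome = 13 (error at position 13)


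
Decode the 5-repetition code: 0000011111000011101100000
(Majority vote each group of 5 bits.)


Groups: 00000, 11111, 00001, 11011, 00000
Majority votes: 01010

01010


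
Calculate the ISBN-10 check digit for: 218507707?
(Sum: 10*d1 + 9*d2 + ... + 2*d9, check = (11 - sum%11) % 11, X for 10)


Weighted sum: 205
205 mod 11 = 7

Check digit: 4


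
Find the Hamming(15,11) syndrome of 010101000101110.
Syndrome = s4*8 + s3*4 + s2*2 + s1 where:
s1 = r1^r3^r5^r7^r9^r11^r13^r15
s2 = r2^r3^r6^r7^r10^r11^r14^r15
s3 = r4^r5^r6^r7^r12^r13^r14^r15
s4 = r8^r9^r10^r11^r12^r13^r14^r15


s1=1, s2=0, s3=1, s4=0

Syndrome = 5 (error at position 5)


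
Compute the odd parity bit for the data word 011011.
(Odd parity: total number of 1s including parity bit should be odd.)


Number of 1s in data: 4
Parity bit: 1

1


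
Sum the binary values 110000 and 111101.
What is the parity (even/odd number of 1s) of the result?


110000 = 48
111101 = 61
Sum = 109 = 1101101
1s count = 5

odd parity (5 ones in 1101101)


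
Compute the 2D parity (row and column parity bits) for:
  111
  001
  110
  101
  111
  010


Row parities: 110011
Column parities: 000

Row P: 110011, Col P: 000, Corner: 0


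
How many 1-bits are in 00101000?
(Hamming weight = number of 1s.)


Counting 1s in 00101000

2


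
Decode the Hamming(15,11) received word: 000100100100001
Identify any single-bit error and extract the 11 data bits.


Syndrome = 6: error at position 6

Data: 00110100001 (corrected bit 6)


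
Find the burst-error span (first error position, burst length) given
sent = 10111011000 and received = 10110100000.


XOR: 00001111000

Burst at position 4, length 4
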